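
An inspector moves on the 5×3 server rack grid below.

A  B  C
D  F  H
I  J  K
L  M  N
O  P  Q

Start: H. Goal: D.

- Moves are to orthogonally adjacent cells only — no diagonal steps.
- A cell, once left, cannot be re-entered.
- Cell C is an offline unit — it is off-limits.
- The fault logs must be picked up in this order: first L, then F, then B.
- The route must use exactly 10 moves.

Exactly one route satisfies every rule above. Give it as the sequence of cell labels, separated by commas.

The waypoints must appear in the order L, F, B, with no cell reused.
Route from H: down 2 to N, left 2 to L, up 1 to I, right 1 to J, up 2 to B, left 1 to A, down 1 to D — 10 moves in all.
Check: order respected (L at step 4, F at step 7, B at step 8); 10 moves as required.

H, K, N, M, L, I, J, F, B, A, D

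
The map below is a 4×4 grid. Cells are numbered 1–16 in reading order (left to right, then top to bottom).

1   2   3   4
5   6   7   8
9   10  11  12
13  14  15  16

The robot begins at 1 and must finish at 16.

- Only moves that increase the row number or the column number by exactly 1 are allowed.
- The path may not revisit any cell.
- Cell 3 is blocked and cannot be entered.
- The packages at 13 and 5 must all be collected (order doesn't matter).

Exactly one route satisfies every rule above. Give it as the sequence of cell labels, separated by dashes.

1 - 5 - 9 - 13 - 14 - 15 - 16

Moves only go right or down, so the column and row indices never decrease.
Route from 1: 3× down (reaching 13), 3× right (reaching 16) — 6 moves in all.
Check: all required cells visited.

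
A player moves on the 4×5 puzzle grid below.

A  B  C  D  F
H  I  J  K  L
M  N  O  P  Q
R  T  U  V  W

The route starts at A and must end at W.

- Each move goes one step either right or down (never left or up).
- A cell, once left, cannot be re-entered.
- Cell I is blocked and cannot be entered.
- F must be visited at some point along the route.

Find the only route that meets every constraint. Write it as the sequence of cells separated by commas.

Moves only go right or down, so the column and row indices never decrease.
Route from A: 4× right (reaching F), 3× down (reaching W) — 7 moves in all.
Check: all required cells visited.

A, B, C, D, F, L, Q, W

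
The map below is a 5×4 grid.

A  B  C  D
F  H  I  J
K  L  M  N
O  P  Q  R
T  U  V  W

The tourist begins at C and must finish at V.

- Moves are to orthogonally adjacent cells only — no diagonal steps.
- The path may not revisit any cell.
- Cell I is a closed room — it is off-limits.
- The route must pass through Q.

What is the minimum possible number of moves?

6

Any route passes through Q somewhere between C and V. Summing Manhattan distances along the two legs (C → Q → V) gives a lower bound of 3 + 1 = 4 moves.
That bound ignores the blocked cells. Measuring each leg by the fewest moves that actually steer around them (C→Q: 5; Q→V: 1) raises the lower bound to 6.
A route of 6 moves exists: C → B → H → L → P → Q → V.
Since 6 matches that lower bound, it is optimal.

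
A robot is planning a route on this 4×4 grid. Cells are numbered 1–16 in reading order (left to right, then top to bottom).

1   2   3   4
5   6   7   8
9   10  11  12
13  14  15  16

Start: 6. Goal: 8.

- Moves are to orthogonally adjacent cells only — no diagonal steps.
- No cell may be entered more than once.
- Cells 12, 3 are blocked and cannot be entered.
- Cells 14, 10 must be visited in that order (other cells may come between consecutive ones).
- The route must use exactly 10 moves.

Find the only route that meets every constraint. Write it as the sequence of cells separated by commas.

6, 2, 1, 5, 9, 13, 14, 10, 11, 7, 8

The waypoints must appear in the order 14, 10, with no cell reused.
Route from 6: up 1 to 2, left 1 to 1, down 3 to 13, right 1 to 14, up 1 to 10, right 1 to 11, up 1 to 7, right 1 to 8 — 10 moves in all.
Check: order respected (14 at step 6, 10 at step 7); 10 moves as required.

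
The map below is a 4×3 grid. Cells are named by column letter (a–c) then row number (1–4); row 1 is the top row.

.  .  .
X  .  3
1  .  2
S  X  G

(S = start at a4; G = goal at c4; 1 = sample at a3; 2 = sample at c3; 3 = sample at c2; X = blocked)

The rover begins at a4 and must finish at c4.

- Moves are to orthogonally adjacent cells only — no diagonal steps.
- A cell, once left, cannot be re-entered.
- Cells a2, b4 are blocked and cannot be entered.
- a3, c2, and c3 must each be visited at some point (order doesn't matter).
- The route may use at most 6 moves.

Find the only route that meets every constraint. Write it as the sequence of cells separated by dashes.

a4 - a3 - b3 - b2 - c2 - c3 - c4

The 6-move cap with required stops at a3, c2, c3 leaves no slack for detours.
Route from a4: up to a3, right to b3, up to b2, right to c2, 2× down (reaching c4) — 6 moves in all.
Check: all required cells visited; 6 ≤ 6 moves.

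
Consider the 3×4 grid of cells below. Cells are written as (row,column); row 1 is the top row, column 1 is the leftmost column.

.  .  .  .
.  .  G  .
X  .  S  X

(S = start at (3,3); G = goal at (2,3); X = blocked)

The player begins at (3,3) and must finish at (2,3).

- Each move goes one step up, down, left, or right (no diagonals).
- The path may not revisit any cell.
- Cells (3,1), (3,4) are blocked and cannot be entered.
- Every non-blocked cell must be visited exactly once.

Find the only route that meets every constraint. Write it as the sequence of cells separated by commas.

Need to visit all 10 open cells exactly once, starting at (3,3) and ending at (2,3).
Cell (2,1) has only two open neighbours ((1,1) and (2,2)), so the path must pass straight through it: one of those is the cell it's entered from and the other is where it exits.
Route from (3,3): left 1 to (3,2), up 1 to (2,2), left 1 to (2,1), up 1 to (1,1), right 3 to (1,4), down 1 to (2,4), left 1 to (2,3) — 9 moves in all.
Check: all 10 open cells covered.

(3,3), (3,2), (2,2), (2,1), (1,1), (1,2), (1,3), (1,4), (2,4), (2,3)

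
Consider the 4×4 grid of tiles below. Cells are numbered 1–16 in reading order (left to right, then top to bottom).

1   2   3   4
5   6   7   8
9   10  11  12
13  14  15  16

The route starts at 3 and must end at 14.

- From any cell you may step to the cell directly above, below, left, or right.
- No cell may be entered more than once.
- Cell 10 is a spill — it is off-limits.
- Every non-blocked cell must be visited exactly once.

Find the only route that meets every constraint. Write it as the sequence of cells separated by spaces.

Need to visit all 15 open cells exactly once, starting at 3 and ending at 14.
Route from 3: right to 4, 3× down (reaching 16), left to 15, 2× up (reaching 7), left to 6, up to 2, left to 1, 3× down (reaching 13), right to 14 — 14 moves in all.
Check: all 15 open cells covered.

3 4 8 12 16 15 11 7 6 2 1 5 9 13 14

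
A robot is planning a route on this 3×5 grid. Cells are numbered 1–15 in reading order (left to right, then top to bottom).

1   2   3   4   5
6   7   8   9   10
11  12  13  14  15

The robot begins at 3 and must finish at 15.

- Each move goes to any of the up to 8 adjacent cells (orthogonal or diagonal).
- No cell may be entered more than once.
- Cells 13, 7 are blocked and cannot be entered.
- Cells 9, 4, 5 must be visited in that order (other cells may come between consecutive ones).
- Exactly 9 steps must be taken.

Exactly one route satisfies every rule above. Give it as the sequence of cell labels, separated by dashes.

3 - 2 - 6 - 12 - 8 - 9 - 4 - 5 - 10 - 15

The waypoints must appear in the order 9, 4, 5, with no cell reused.
Route from 3: left 1 to 2, down-left 1 to 6, down-right 1 to 12, up-right 1 to 8, right 1 to 9, up 1 to 4, right 1 to 5, down 2 to 15 — 9 moves in all.
Check: order respected (9 at step 5, 4 at step 6, 5 at step 7); 9 moves as required.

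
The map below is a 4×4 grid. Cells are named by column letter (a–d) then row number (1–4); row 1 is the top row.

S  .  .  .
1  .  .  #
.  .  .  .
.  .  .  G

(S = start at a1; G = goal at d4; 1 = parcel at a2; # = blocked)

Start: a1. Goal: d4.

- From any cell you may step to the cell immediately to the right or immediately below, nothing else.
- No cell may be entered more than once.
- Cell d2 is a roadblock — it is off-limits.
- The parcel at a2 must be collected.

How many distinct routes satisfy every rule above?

A right/down-only route from a1 to d4 makes exactly 3 down-moves and 3 right-moves in some order.
With no other constraints that would be C(6,3) = 20 routes.
Split at a2 and multiply the segment counts (each segment already excludes blocked cells): a1→a2: 1; a2→d4: 9; product = 9.
That gives 9 routes.

9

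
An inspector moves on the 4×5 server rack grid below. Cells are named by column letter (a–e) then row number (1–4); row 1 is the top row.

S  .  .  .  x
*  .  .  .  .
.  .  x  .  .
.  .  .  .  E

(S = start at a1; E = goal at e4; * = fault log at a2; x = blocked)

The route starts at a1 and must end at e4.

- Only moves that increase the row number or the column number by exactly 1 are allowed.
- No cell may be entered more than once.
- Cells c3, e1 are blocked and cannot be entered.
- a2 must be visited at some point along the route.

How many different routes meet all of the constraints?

6

A right/down-only route from a1 to e4 makes exactly 3 down-moves and 4 right-moves in some order.
With no other constraints that would be C(7,3) = 35 routes.
Split at a2 and multiply the segment counts (each segment already excludes blocked cells): a1→a2: 1; a2→e4: 6; product = 6.
That gives 6 routes.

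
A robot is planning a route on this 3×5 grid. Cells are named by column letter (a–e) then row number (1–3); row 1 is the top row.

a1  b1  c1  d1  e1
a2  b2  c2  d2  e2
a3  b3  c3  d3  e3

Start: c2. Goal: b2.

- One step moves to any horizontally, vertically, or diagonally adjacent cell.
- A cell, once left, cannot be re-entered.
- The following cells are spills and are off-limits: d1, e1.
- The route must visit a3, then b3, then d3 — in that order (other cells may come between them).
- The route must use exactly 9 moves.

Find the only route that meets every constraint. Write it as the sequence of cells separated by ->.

The waypoints must appear in the order a3, b3, d3, with no cell reused.
Route from c2: up-left 1 to b1, down-left 1 to a2, down 1 to a3, right 3 to d3, up 1 to d2, up-left 1 to c1, down-left 1 to b2 — 9 moves in all.
Check: order respected (a3 at step 3, b3 at step 4, d3 at step 6); 9 moves as required.

c2 -> b1 -> a2 -> a3 -> b3 -> c3 -> d3 -> d2 -> c1 -> b2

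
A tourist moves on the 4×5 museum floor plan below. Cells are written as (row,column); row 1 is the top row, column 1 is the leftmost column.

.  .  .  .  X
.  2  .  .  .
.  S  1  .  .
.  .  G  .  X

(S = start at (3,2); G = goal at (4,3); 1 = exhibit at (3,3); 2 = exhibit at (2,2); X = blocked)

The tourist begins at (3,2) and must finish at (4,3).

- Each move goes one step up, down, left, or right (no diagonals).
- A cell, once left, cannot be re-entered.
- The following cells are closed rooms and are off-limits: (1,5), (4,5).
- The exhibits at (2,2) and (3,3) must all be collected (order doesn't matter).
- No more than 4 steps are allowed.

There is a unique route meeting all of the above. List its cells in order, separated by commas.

The 4-move cap with required stops at (2,2), (3,3) leaves no slack for detours.
Route from (3,2): up 1 to (2,2), right 1 to (2,3), down 2 to (4,3) — 4 moves in all.
Check: all required cells visited; 4 ≤ 4 moves.

(3,2), (2,2), (2,3), (3,3), (4,3)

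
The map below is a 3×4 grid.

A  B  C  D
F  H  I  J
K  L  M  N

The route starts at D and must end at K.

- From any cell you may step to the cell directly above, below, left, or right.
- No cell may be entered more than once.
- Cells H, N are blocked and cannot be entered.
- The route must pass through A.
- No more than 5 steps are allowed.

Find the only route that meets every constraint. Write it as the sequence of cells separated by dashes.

Any route must reach A and still end at K within 5 moves, so the order of the required stops is forced.
Route from D: left 3 to A, down 2 to K — 5 moves in all.
Check: all required cells visited; 5 ≤ 5 moves.

D - C - B - A - F - K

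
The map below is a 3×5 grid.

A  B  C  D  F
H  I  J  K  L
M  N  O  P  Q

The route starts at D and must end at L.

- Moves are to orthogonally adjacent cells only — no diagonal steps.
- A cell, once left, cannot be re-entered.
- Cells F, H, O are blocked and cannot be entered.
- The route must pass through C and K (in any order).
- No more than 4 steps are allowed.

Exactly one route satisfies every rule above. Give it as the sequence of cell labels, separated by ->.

Any route must reach C and K and still end at L within 4 moves, so the order of the required stops is forced.
Route from D: left to C, down to J, 2× right (reaching L) — 4 moves in all.
Check: all required cells visited; 4 ≤ 4 moves.

D -> C -> J -> K -> L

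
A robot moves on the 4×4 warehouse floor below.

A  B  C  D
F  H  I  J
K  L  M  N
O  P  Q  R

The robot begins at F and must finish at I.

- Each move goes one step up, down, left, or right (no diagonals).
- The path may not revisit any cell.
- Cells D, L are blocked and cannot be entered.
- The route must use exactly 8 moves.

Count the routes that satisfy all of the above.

3

Need simple routes of exactly 8 moves from F to I (Manhattan distance 2, so 3 moves are spent on a detour and 3 undoing it).
Enumerating: F K O P Q M N J I | F K O P Q R N J I | F K O P Q R N M I.
That gives 3 routes.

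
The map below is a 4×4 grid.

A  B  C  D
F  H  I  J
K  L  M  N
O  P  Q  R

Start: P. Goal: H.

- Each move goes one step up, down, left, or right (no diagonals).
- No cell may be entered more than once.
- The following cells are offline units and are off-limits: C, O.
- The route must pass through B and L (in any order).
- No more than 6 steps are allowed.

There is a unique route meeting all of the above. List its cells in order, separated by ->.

The budget equals the shortest possible length, so every move has to be on a shortest route through the required cells.
Route from P: up to L, left to K, 2× up (reaching A), right to B, down to H — 6 moves in all.
Check: all required cells visited; 6 ≤ 6 moves.

P -> L -> K -> F -> A -> B -> H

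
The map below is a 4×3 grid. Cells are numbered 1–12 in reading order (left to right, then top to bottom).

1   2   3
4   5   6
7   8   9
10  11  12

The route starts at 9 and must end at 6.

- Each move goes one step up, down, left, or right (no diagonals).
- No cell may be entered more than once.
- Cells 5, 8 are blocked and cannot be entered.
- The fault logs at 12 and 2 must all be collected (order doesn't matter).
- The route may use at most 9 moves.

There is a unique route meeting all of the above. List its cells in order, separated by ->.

9 -> 12 -> 11 -> 10 -> 7 -> 4 -> 1 -> 2 -> 3 -> 6

The 9-move cap with required stops at 12, 2 leaves no slack for detours.
Route from 9: down 1 to 12, left 2 to 10, up 3 to 1, right 2 to 3, down 1 to 6 — 9 moves in all.
Check: all required cells visited; 9 ≤ 9 moves.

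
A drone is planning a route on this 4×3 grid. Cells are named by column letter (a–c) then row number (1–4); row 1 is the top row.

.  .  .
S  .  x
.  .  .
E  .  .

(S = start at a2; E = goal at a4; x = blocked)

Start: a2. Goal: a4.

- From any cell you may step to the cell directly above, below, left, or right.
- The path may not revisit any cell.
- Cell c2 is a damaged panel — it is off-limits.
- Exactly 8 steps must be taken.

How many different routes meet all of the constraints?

1

Need simple routes of exactly 8 moves from a2 to a4 (Manhattan distance 2, so 3 moves are spent on a detour and 3 undoing it).
Enumerating: a2 a1 b1 b2 b3 c3 c4 b4 a4.
That gives 1 route.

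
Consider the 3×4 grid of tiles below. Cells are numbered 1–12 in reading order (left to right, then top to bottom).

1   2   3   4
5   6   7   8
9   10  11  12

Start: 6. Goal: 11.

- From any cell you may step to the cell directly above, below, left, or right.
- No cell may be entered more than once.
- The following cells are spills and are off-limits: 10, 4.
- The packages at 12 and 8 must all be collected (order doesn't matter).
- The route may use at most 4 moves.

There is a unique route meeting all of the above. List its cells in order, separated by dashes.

The budget equals the shortest possible length, so every move has to be on a shortest route through the required cells.
Route from 6: right 2 to 8, down 1 to 12, left 1 to 11 — 4 moves in all.
Check: all required cells visited; 4 ≤ 4 moves.

6 - 7 - 8 - 12 - 11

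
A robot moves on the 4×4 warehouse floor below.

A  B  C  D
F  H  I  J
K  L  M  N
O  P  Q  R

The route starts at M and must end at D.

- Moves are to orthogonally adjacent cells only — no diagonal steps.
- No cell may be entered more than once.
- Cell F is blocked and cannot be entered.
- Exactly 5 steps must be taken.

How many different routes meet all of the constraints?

Need simple routes of exactly 5 moves from M to D (Manhattan distance 3, so 1 moves are spent on a detour and 1 undoing it).
Enumerating: M I H B C D | M Q R N J D | M L H B C D | M L H I C D | M L H I J D | M N J I C D.
That gives 6 routes.

6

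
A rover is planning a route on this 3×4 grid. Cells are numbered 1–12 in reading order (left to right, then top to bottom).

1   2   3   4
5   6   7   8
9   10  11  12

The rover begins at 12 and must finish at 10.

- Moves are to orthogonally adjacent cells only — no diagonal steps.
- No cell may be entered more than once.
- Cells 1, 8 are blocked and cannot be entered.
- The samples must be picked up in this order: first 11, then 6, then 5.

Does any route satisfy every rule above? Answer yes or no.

One route that works: 12 → 11 → 7 → 6 → 5 → 9 → 10.

yes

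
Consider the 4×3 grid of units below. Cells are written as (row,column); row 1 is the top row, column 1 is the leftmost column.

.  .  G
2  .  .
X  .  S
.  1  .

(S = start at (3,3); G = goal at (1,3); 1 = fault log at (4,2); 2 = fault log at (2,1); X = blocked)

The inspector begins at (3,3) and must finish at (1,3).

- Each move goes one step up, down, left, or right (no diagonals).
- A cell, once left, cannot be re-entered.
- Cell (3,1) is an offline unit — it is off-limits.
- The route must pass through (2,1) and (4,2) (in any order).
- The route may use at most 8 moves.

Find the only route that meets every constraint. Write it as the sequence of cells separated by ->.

The 8-move cap with required stops at (2,1), (4,2) leaves no slack for detours.
Route from (3,3): down to (4,3), left to (4,2), 2× up (reaching (2,2)), left to (2,1), up to (1,1), 2× right (reaching (1,3)) — 8 moves in all.
Check: all required cells visited; 8 ≤ 8 moves.

(3,3) -> (4,3) -> (4,2) -> (3,2) -> (2,2) -> (2,1) -> (1,1) -> (1,2) -> (1,3)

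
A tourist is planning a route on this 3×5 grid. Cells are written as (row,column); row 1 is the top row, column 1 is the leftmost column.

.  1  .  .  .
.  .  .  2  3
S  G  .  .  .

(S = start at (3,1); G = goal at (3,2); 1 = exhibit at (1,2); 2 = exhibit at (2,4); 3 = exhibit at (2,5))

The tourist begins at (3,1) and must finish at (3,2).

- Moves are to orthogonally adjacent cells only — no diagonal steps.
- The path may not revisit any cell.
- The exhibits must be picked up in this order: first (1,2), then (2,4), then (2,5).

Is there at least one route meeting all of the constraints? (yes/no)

One route that works: (3,1) → (2,1) → (1,1) → (1,2) → (2,2) → (2,3) → (2,4) → (2,5) → (3,5) → (3,4) → (3,3) → (3,2).

yes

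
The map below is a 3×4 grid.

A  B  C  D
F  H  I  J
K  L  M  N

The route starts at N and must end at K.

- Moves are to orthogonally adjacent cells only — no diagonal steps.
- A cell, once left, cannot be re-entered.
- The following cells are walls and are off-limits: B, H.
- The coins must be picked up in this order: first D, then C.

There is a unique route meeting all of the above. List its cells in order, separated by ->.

N -> J -> D -> C -> I -> M -> L -> K

The waypoints must appear in the order D, C, with no cell reused.
Route from N: 2× up (reaching D), left to C, 2× down (reaching M), 2× left (reaching K) — 7 moves in all.
Check: order respected (D at step 2, C at step 3).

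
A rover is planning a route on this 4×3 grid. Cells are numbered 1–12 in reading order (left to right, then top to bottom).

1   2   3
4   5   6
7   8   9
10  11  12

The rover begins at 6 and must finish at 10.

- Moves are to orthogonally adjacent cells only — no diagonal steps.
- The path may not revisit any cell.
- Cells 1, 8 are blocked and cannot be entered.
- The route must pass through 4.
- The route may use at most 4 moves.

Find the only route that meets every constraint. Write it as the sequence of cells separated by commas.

Any route must reach 4 and still end at 10 within 4 moves, so the order of the required stops is forced.
Route from 6: 2× left (reaching 4), 2× down (reaching 10) — 4 moves in all.
Check: all required cells visited; 4 ≤ 4 moves.

6, 5, 4, 7, 10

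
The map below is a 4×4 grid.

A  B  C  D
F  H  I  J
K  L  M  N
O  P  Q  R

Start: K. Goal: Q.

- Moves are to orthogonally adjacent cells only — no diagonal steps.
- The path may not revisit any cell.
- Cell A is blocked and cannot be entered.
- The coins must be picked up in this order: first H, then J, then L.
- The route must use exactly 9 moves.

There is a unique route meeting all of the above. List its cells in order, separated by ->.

K -> F -> H -> I -> J -> N -> M -> L -> P -> Q

The waypoints must appear in the order H, J, L, with no cell reused.
Route from K: up to F, 3× right (reaching J), down to N, 2× left (reaching L), down to P, right to Q — 9 moves in all.
Check: order respected (H at step 2, J at step 4, L at step 7); 9 moves as required.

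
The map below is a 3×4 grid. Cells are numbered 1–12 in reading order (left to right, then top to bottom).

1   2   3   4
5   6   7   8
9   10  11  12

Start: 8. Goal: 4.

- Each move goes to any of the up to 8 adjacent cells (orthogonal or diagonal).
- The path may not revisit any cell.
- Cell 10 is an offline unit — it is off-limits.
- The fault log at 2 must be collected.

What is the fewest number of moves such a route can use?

4

Any route passes through 2 somewhere between 8 and 4. Summing Chebyshev distances along the two legs (8 → 2 → 4) gives a lower bound of 2 + 2 = 4 moves.
A route of 4 moves achieves this: 8 → 3 → 2 → 7 → 4.
Since 4 matches the lower bound, it is optimal.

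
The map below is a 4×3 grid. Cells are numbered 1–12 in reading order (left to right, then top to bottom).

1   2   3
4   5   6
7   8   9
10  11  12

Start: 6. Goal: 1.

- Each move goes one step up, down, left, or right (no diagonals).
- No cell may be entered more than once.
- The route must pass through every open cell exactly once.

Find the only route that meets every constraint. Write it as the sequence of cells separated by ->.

Need to visit all 12 open cells exactly once, starting at 6 and ending at 1.
Cell 3 has only two open neighbours (6 and 2), so the path must pass straight through it: one of those is the cell it's entered from and the other is where it exits.
Route from 6: up to 3, left to 2, 2× down (reaching 8), right to 9, down to 12, 2× left (reaching 10), 3× up (reaching 1) — 11 moves in all.
Check: all 12 open cells covered.

6 -> 3 -> 2 -> 5 -> 8 -> 9 -> 12 -> 11 -> 10 -> 7 -> 4 -> 1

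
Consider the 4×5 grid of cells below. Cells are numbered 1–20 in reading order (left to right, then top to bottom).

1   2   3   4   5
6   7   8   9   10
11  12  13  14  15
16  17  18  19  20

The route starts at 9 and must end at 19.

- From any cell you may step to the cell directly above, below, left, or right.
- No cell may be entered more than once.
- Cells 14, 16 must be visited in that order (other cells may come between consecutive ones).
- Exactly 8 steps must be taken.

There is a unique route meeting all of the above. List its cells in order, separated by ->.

9 -> 14 -> 13 -> 12 -> 11 -> 16 -> 17 -> 18 -> 19

The waypoints must appear in the order 14, 16, with no cell reused.
Route from 9: down to 14, 3× left (reaching 11), down to 16, 3× right (reaching 19) — 8 moves in all.
Check: order respected (14 at step 1, 16 at step 5); 8 moves as required.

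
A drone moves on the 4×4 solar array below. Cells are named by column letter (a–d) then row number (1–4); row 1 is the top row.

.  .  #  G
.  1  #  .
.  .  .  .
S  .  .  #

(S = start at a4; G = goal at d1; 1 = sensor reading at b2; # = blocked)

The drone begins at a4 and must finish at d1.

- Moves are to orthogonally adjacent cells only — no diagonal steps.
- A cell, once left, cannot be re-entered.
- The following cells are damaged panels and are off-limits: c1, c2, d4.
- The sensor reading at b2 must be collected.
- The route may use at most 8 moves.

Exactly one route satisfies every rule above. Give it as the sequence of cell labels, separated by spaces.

Any route must reach b2 and still end at d1 within 8 moves, so the order of the required stops is forced.
Route from a4: up 2 to a2, right 1 to b2, down 1 to b3, right 2 to d3, up 2 to d1 — 8 moves in all.
Check: all required cells visited; 8 ≤ 8 moves.

a4 a3 a2 b2 b3 c3 d3 d2 d1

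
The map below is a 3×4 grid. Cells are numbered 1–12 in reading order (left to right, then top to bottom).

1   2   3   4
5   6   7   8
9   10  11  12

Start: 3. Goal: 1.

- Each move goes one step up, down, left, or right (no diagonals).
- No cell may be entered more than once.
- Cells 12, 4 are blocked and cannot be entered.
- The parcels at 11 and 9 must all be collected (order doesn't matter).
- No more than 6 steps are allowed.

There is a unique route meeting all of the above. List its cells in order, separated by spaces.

3 7 11 10 9 5 1

The 6-move cap with required stops at 11, 9 leaves no slack for detours.
Route from 3: 2× down (reaching 11), 2× left (reaching 9), 2× up (reaching 1) — 6 moves in all.
Check: all required cells visited; 6 ≤ 6 moves.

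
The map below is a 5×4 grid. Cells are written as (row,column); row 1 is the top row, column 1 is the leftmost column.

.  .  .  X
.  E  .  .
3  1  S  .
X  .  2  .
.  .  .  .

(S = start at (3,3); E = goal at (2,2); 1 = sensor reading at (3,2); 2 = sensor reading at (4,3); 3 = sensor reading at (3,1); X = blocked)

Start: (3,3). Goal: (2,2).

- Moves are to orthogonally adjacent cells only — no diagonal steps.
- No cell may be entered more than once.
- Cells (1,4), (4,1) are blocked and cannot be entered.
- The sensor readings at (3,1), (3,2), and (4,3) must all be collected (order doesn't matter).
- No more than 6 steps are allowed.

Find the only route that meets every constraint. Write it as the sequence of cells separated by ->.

(3,3) -> (4,3) -> (4,2) -> (3,2) -> (3,1) -> (2,1) -> (2,2)

Any route must reach (3,1), (3,2), and (4,3) and still end at (2,2) within 6 moves, so the order of the required stops is forced.
Route from (3,3): down to (4,3), left to (4,2), up to (3,2), left to (3,1), up to (2,1), right to (2,2) — 6 moves in all.
Check: all required cells visited; 6 ≤ 6 moves.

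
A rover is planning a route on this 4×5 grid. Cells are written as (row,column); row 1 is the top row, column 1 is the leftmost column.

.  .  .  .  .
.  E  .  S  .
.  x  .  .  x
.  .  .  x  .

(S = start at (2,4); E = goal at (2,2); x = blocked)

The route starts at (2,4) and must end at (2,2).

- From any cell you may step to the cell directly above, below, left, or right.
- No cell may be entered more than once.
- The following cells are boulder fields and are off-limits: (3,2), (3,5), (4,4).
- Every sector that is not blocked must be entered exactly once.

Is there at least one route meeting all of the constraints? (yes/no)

no

Colour the cells like a checkerboard: each orthogonal step flips colour, so a Hamiltonian route alternates colours. Here there are 8 cells of one colour and 9 of the other, with start on the same colour as the goal — the counts and endpoints can't be arranged into an alternating sequence of length 17, so no Hamiltonian route exists.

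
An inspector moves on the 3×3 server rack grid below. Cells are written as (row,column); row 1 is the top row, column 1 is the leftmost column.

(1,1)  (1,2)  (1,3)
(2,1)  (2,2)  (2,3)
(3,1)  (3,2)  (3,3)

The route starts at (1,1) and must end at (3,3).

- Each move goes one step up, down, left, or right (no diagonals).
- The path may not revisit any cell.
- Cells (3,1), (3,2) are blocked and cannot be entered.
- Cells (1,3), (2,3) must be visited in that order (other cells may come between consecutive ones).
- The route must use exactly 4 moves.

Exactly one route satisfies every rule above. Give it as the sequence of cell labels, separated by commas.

The waypoints must appear in the order (1,3), (2,3), with no cell reused.
Route from (1,1): 2× right (reaching (1,3)), 2× down (reaching (3,3)) — 4 moves in all.
Check: order respected ((1,3) at step 2, (2,3) at step 3); 4 moves as required.

(1,1), (1,2), (1,3), (2,3), (3,3)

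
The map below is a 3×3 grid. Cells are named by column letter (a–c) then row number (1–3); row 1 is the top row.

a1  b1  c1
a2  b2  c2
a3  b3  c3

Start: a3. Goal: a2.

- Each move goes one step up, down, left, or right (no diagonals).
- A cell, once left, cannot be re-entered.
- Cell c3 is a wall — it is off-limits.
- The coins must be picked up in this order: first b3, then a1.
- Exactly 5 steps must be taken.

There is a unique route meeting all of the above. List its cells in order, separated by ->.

a3 -> b3 -> b2 -> b1 -> a1 -> a2

The waypoints must appear in the order b3, a1, with no cell reused.
Route from a3: right to b3, 2× up (reaching b1), left to a1, down to a2 — 5 moves in all.
Check: order respected (b3 at step 1, a1 at step 4); 5 moves as required.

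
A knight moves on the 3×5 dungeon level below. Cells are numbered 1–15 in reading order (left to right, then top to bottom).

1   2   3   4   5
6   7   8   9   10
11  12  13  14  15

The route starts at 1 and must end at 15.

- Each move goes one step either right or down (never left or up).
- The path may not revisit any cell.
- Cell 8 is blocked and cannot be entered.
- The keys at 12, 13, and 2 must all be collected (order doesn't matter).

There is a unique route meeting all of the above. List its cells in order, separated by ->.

1 -> 2 -> 7 -> 12 -> 13 -> 14 -> 15

Moves only go right or down, so the column and row indices never decrease.
Route from 1: right to 2, 2× down (reaching 12), 3× right (reaching 15) — 6 moves in all.
Check: all required cells visited.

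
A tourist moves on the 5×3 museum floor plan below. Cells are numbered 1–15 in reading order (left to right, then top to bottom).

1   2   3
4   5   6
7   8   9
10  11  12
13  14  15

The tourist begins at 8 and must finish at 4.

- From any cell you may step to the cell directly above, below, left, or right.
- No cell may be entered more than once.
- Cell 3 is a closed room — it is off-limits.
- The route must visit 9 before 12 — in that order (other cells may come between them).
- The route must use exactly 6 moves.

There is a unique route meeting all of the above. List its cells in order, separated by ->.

The waypoints must appear in the order 9, 12, with no cell reused.
Route from 8: right 1 to 9, down 1 to 12, left 2 to 10, up 2 to 4 — 6 moves in all.
Check: order respected (9 at step 1, 12 at step 2); 6 moves as required.

8 -> 9 -> 12 -> 11 -> 10 -> 7 -> 4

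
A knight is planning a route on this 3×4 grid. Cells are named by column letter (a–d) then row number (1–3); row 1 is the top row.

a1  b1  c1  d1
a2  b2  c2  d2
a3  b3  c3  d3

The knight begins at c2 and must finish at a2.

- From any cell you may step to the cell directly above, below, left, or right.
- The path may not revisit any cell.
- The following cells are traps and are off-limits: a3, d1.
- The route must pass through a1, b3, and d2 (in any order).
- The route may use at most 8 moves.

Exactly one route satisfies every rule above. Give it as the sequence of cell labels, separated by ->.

The budget equals the shortest possible length, so every move has to be on a shortest route through the required cells.
Route from c2: right 1 to d2, down 1 to d3, left 2 to b3, up 2 to b1, left 1 to a1, down 1 to a2 — 8 moves in all.
Check: all required cells visited; 8 ≤ 8 moves.

c2 -> d2 -> d3 -> c3 -> b3 -> b2 -> b1 -> a1 -> a2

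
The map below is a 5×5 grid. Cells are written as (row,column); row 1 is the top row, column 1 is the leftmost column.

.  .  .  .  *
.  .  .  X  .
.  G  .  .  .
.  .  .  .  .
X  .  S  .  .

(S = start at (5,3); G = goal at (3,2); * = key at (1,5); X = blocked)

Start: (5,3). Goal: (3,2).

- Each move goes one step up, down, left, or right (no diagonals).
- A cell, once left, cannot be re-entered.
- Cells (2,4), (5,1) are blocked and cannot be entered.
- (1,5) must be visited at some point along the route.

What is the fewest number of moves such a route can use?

11

Any route passes through (1,5) somewhere between (5,3) and (3,2). Summing Manhattan distances along the two legs ((5,3) → (1,5) → (3,2)) gives a lower bound of 6 + 5 = 11 moves.
A route of 11 moves achieves this: (5,3) → (4,3) → (3,3) → (3,4) → (3,5) → (2,5) → (1,5) → (1,4) → (1,3) → (2,3) → (2,2) → (3,2).
Since 11 matches the lower bound, it is optimal.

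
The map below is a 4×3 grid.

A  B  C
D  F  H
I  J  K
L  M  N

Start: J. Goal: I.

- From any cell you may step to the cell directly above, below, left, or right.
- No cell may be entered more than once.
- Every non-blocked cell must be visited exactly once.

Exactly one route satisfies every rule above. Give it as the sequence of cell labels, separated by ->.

Need to visit all 12 open cells exactly once, starting at J and ending at I.
Route from J: up 1 to F, left 1 to D, up 1 to A, right 2 to C, down 3 to N, left 2 to L, up 1 to I — 11 moves in all.
Check: all 12 open cells covered.

J -> F -> D -> A -> B -> C -> H -> K -> N -> M -> L -> I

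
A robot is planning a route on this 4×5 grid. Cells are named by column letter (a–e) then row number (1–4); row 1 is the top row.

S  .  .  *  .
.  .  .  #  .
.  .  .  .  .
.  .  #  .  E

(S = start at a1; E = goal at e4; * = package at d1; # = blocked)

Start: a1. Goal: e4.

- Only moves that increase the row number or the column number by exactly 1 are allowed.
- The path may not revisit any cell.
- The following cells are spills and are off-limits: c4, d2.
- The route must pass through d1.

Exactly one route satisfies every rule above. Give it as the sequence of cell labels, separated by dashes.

a1 - b1 - c1 - d1 - e1 - e2 - e3 - e4

Moves only go right or down, so the column and row indices never decrease.
Route from a1: 4× right (reaching e1), 3× down (reaching e4) — 7 moves in all.
Check: all required cells visited.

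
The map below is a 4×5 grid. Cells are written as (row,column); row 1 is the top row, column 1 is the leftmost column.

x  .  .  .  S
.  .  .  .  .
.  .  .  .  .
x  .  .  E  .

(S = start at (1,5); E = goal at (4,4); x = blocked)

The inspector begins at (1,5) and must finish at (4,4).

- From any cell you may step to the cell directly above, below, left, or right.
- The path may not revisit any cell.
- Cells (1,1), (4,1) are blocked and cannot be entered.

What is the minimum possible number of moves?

4

The Manhattan distance from (1,5) to (4,4) is |1−4| + |5−4| = 4, so at least 4 moves are needed.
A route of 4 moves achieves this: (1,5) → (2,5) → (3,5) → (4,5) → (4,4).
Since 4 matches the lower bound, it is optimal.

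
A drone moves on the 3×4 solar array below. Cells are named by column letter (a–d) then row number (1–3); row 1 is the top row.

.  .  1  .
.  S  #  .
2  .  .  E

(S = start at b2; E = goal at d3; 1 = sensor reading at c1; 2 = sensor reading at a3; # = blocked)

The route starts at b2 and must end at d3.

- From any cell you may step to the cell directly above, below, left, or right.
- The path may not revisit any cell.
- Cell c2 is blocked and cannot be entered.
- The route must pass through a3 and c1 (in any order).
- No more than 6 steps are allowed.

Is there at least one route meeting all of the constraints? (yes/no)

Even ignoring the no-revisit rule, getting from b2 to d3, taking the cheapest ordering b2 → c1 → a3 → d3 needs at least 2 + 4 + 3 = 9 moves (Manhattan distance per leg), which exceeds the 6-move limit.

no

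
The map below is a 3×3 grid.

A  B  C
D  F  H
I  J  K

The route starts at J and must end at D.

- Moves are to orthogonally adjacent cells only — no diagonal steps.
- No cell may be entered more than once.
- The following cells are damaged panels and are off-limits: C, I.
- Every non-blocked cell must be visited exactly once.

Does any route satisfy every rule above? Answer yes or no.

yes

One route that works: J → K → H → F → B → A → D.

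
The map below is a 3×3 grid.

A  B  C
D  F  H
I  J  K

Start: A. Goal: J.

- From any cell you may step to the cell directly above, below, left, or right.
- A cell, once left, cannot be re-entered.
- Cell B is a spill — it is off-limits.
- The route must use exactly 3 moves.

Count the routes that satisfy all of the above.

Need simple routes of exactly 3 moves from A to J (Manhattan distance 3, so 0 moves are spent on a detour and 0 undoing it).
Enumerating: A D I J | A D F J.
That gives 2 routes.

2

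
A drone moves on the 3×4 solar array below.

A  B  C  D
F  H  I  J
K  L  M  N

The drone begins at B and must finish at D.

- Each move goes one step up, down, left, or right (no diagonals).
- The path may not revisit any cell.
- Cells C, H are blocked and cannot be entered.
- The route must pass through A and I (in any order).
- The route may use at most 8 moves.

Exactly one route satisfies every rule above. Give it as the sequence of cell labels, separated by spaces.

B A F K L M I J D

The budget equals the shortest possible length, so every move has to be on a shortest route through the required cells.
Route from B: left 1 to A, down 2 to K, right 2 to M, up 1 to I, right 1 to J, up 1 to D — 8 moves in all.
Check: all required cells visited; 8 ≤ 8 moves.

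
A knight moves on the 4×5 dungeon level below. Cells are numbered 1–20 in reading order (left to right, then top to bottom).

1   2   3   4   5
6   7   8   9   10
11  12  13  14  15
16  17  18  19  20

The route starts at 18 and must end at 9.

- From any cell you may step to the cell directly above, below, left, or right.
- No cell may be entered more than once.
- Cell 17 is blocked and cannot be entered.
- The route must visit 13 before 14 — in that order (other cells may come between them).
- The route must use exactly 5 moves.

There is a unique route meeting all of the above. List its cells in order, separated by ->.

The waypoints must appear in the order 13, 14, with no cell reused.
Route from 18: up 1 to 13, right 2 to 15, up 1 to 10, left 1 to 9 — 5 moves in all.
Check: order respected (13 at step 1, 14 at step 2); 5 moves as required.

18 -> 13 -> 14 -> 15 -> 10 -> 9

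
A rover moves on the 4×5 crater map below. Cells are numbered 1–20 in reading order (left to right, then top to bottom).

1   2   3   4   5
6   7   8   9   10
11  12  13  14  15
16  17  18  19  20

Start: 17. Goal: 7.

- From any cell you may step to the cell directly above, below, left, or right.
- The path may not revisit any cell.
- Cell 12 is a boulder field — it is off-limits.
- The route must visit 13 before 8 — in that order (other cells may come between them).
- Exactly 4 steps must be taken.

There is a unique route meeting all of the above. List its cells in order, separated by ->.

17 -> 18 -> 13 -> 8 -> 7

The waypoints must appear in the order 13, 8, with no cell reused.
Route from 17: right 1 to 18, up 2 to 8, left 1 to 7 — 4 moves in all.
Check: order respected (13 at step 2, 8 at step 3); 4 moves as required.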